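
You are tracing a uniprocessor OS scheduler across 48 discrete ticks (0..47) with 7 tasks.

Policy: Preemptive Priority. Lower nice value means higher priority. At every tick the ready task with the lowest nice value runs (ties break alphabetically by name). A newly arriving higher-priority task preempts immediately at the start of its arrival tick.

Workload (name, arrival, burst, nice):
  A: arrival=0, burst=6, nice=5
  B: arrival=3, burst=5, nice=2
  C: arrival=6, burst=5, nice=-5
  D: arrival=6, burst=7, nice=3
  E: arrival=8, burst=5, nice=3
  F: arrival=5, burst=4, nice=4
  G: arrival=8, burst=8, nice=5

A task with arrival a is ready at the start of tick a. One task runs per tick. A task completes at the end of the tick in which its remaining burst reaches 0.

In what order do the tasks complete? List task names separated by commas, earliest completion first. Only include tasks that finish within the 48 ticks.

t=0: ready={A} → run A
t=1: ready={A} → run A
t=2: ready={A} → run A
t=3: ready={A,B} → run B
t=4: ready={A,B} → run B
t=5: ready={A,B,F} → run B
t=6: ready={A,B,C,D,F} → run C
t=7: ready={A,B,C,D,F} → run C
t=8: ready={A,B,C,D,E,F,G} → run C
t=9: ready={A,B,C,D,E,F,G} → run C
t=10: ready={A,B,C,D,E,F,G} → run C
t=11: ready={A,B,D,E,F,G} → run B
t=12: ready={A,B,D,E,F,G} → run B
t=13: ready={A,D,E,F,G} → run D
t=14: ready={A,D,E,F,G} → run D
t=15: ready={A,D,E,F,G} → run D
t=16: ready={A,D,E,F,G} → run D
t=17: ready={A,D,E,F,G} → run D
t=18: ready={A,D,E,F,G} → run D
t=19: ready={A,D,E,F,G} → run D
t=20: ready={A,E,F,G} → run E
t=21: ready={A,E,F,G} → run E
t=22: ready={A,E,F,G} → run E
t=23: ready={A,E,F,G} → run E
t=24: ready={A,E,F,G} → run E
t=25: ready={A,F,G} → run F
t=26: ready={A,F,G} → run F
t=27: ready={A,F,G} → run F
t=28: ready={A,F,G} → run F
t=29: ready={A,G} → run A
t=30: ready={A,G} → run A
t=31: ready={A,G} → run A
t=32: ready={G} → run G
t=33: ready={G} → run G
t=34: ready={G} → run G
t=35: ready={G} → run G
t=36: ready={G} → run G
t=37: ready={G} → run G
t=38: ready={G} → run G
t=39: ready={G} → run G
t=40: (idle)
t=41: (idle)
t=42: (idle)
t=43: (idle)
t=44: (idle)
t=45: (idle)
t=46: (idle)
t=47: (idle)

completion order = C, B, D, E, F, A, G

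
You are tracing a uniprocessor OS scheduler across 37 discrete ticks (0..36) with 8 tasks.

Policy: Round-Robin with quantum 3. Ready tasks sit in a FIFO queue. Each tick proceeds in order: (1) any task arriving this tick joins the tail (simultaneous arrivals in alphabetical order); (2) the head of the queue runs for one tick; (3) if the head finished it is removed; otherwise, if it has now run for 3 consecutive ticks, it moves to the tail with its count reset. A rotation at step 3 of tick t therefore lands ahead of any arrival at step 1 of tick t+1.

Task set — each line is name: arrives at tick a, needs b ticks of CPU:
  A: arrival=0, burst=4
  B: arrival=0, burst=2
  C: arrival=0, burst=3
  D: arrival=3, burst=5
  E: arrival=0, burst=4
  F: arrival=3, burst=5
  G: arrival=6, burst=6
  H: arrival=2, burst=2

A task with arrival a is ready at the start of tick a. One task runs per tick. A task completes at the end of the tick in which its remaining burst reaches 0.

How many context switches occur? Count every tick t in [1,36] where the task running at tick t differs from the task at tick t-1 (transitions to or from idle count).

t=0: queue=[A,B,C,E] q_used=0 → run A
t=1: queue=[A,B,C,E] q_used=1 → run A
t=2: queue=[A,B,C,E,H] q_used=2 → run A
t=3: queue=[B,C,E,H,A,D,F] q_used=0 → run B
t=4: queue=[B,C,E,H,A,D,F] q_used=1 → run B
t=5: queue=[C,E,H,A,D,F] q_used=0 → run C
t=6: queue=[C,E,H,A,D,F,G] q_used=1 → run C
t=7: queue=[C,E,H,A,D,F,G] q_used=2 → run C
t=8: queue=[E,H,A,D,F,G] q_used=0 → run E
t=9: queue=[E,H,A,D,F,G] q_used=1 → run E
t=10: queue=[E,H,A,D,F,G] q_used=2 → run E
t=11: queue=[H,A,D,F,G,E] q_used=0 → run H
t=12: queue=[H,A,D,F,G,E] q_used=1 → run H
t=13: queue=[A,D,F,G,E] q_used=0 → run A
t=14: queue=[D,F,G,E] q_used=0 → run D
t=15: queue=[D,F,G,E] q_used=1 → run D
t=16: queue=[D,F,G,E] q_used=2 → run D
t=17: queue=[F,G,E,D] q_used=0 → run F
t=18: queue=[F,G,E,D] q_used=1 → run F
t=19: queue=[F,G,E,D] q_used=2 → run F
t=20: queue=[G,E,D,F] q_used=0 → run G
t=21: queue=[G,E,D,F] q_used=1 → run G
t=22: queue=[G,E,D,F] q_used=2 → run G
t=23: queue=[E,D,F,G] q_used=0 → run E
t=24: queue=[D,F,G] q_used=0 → run D
t=25: queue=[D,F,G] q_used=1 → run D
t=26: queue=[F,G] q_used=0 → run F
t=27: queue=[F,G] q_used=1 → run F
t=28: queue=[G] q_used=0 → run G
t=29: queue=[G] q_used=1 → run G
t=30: queue=[G] q_used=2 → run G
t=31: (idle)
t=32: (idle)
t=33: (idle)
t=34: (idle)
t=35: (idle)
t=36: (idle)

context switches = 13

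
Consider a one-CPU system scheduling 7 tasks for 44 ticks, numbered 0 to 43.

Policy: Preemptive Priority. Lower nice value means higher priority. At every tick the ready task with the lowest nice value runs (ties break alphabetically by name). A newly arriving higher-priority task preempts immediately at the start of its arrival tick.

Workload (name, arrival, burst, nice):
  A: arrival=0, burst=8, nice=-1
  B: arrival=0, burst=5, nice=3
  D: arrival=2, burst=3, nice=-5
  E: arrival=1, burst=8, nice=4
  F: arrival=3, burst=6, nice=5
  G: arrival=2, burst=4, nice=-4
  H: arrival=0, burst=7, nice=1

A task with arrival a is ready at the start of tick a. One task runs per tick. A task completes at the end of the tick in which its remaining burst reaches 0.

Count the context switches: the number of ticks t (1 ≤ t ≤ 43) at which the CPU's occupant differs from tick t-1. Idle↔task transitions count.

context switches = 8

t=0: ready={A,B,H} → run A
t=1: ready={A,B,E,H} → run A
t=2: ready={A,B,D,E,G,H} → run D
t=3: ready={A,B,D,E,F,G,H} → run D
t=4: ready={A,B,D,E,F,G,H} → run D
t=5: ready={A,B,E,F,G,H} → run G
t=6: ready={A,B,E,F,G,H} → run G
t=7: ready={A,B,E,F,G,H} → run G
t=8: ready={A,B,E,F,G,H} → run G
t=9: ready={A,B,E,F,H} → run A
t=10: ready={A,B,E,F,H} → run A
t=11: ready={A,B,E,F,H} → run A
t=12: ready={A,B,E,F,H} → run A
t=13: ready={A,B,E,F,H} → run A
t=14: ready={A,B,E,F,H} → run A
t=15: ready={B,E,F,H} → run H
t=16: ready={B,E,F,H} → run H
t=17: ready={B,E,F,H} → run H
t=18: ready={B,E,F,H} → run H
t=19: ready={B,E,F,H} → run H
t=20: ready={B,E,F,H} → run H
t=21: ready={B,E,F,H} → run H
t=22: ready={B,E,F} → run B
t=23: ready={B,E,F} → run B
t=24: ready={B,E,F} → run B
t=25: ready={B,E,F} → run B
t=26: ready={B,E,F} → run B
t=27: ready={E,F} → run E
t=28: ready={E,F} → run E
t=29: ready={E,F} → run E
t=30: ready={E,F} → run E
t=31: ready={E,F} → run E
t=32: ready={E,F} → run E
t=33: ready={E,F} → run E
t=34: ready={E,F} → run E
t=35: ready={F} → run F
t=36: ready={F} → run F
t=37: ready={F} → run F
t=38: ready={F} → run F
t=39: ready={F} → run F
t=40: ready={F} → run F
t=41: (idle)
t=42: (idle)
t=43: (idle)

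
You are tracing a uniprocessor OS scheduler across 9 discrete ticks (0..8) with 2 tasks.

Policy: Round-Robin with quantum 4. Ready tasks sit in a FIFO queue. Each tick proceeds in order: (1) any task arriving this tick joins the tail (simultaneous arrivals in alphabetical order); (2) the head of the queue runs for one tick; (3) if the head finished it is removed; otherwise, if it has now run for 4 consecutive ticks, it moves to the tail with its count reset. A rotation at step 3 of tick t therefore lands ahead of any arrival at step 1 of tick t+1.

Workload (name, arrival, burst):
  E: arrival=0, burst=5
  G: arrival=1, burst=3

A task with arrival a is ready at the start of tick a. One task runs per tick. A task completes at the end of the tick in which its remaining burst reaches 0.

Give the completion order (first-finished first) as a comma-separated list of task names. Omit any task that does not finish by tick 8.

t=0: queue=[E] q_used=0 → run E
t=1: queue=[E,G] q_used=1 → run E
t=2: queue=[E,G] q_used=2 → run E
t=3: queue=[E,G] q_used=3 → run E
t=4: queue=[G,E] q_used=0 → run G
t=5: queue=[G,E] q_used=1 → run G
t=6: queue=[G,E] q_used=2 → run G
t=7: queue=[E] q_used=0 → run E
t=8: (idle)

completion order = G, E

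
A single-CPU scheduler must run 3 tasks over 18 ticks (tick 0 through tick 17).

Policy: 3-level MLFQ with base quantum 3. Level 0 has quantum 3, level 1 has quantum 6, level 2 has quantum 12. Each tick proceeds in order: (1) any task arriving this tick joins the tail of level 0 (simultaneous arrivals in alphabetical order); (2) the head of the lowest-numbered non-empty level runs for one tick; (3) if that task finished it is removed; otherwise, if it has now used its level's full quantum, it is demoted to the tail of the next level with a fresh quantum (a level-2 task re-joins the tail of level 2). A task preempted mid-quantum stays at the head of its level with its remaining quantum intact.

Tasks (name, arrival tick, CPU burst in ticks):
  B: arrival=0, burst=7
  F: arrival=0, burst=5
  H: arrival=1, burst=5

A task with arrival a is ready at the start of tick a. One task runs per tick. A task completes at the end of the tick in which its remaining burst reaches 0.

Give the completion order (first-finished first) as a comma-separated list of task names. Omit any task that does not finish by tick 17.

t=0: L0/L1/L2 = BF/-/- → run B
t=1: L0/L1/L2 = BFH/-/- → run B
t=2: L0/L1/L2 = BFH/-/- → run B
t=3: L0/L1/L2 = FH/B/- → run F
t=4: L0/L1/L2 = FH/B/- → run F
t=5: L0/L1/L2 = FH/B/- → run F
t=6: L0/L1/L2 = H/BF/- → run H
t=7: L0/L1/L2 = H/BF/- → run H
t=8: L0/L1/L2 = H/BF/- → run H
t=9: L0/L1/L2 = -/BFH/- → run B
t=10: L0/L1/L2 = -/BFH/- → run B
t=11: L0/L1/L2 = -/BFH/- → run B
t=12: L0/L1/L2 = -/BFH/- → run B
t=13: L0/L1/L2 = -/FH/- → run F
t=14: L0/L1/L2 = -/FH/- → run F
t=15: L0/L1/L2 = -/H/- → run H
t=16: L0/L1/L2 = -/H/- → run H
t=17: (idle)

completion order = B, F, H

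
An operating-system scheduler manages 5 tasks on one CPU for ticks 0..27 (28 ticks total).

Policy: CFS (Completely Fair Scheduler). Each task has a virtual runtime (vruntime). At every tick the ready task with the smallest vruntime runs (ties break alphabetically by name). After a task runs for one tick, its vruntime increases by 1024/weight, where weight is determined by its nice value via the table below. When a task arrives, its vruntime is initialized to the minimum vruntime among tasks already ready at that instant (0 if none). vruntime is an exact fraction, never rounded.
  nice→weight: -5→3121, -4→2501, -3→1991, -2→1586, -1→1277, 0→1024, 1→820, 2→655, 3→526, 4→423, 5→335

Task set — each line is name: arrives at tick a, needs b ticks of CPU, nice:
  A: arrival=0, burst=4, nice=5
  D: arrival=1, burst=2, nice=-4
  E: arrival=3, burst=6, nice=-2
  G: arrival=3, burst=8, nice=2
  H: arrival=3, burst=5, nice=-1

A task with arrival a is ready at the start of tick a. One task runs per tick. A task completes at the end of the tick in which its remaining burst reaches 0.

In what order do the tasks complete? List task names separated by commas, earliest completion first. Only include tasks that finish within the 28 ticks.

completion order = D, H, E, A, G

t=0: vr[A=0] → run A
t=1: vr[A=1024/335 D=1024/335] → run A
t=2: vr[A=2048/335 D=1024/335] → run D
t=3: vr[A=2048/335 D=2904064/837835 E=2904064/837835 G=2904064/837835 H=2904064/837835] → run D
t=4: vr[A=2048/335 E=2904064/837835 G=2904064/837835 H=2904064/837835] → run E
t=5: vr[A=2048/335 E=44785152/10891855 G=2904064/837835 H=2904064/837835] → run G
t=6: vr[A=2048/335 E=44785152/10891855 G=552020992/109756385 H=2904064/837835] → run H
t=7: vr[A=2048/335 E=44785152/10891855 G=552020992/109756385 H=4566432768/1069915295] → run E
t=8: vr[A=2048/335 E=51817472/10891855 G=552020992/109756385 H=4566432768/1069915295] → run H
t=9: vr[A=2048/335 E=51817472/10891855 G=552020992/109756385 H=5424375808/1069915295] → run E
t=10: vr[A=2048/335 E=58849792/10891855 G=552020992/109756385 H=5424375808/1069915295] → run G
t=11: vr[A=2048/335 E=58849792/10891855 G=144721920/21951277 H=5424375808/1069915295] → run H
t=12: vr[A=2048/335 E=58849792/10891855 G=144721920/21951277 H=6282318848/1069915295] → run E
t=13: vr[A=2048/335 E=65882112/10891855 G=144721920/21951277 H=6282318848/1069915295] → run H
t=14: vr[A=2048/335 E=65882112/10891855 G=144721920/21951277 H=7140261888/1069915295] → run E
t=15: vr[A=2048/335 E=72914432/10891855 G=144721920/21951277 H=7140261888/1069915295] → run A
t=16: vr[A=3072/335 E=72914432/10891855 G=144721920/21951277 H=7140261888/1069915295] → run G
t=17: vr[A=3072/335 E=72914432/10891855 G=895198208/109756385 H=7140261888/1069915295] → run H
t=18: vr[A=3072/335 E=72914432/10891855 G=895198208/109756385] → run E
t=19: vr[A=3072/335 G=895198208/109756385] → run G
t=20: vr[A=3072/335 G=1066786816/109756385] → run A
t=21: vr[G=1066786816/109756385] → run G
t=22: vr[G=1238375424/109756385] → run G
t=23: vr[G=1409964032/109756385] → run G
t=24: vr[G=316310528/21951277] → run G
t=25: (idle)
t=26: (idle)
t=27: (idle)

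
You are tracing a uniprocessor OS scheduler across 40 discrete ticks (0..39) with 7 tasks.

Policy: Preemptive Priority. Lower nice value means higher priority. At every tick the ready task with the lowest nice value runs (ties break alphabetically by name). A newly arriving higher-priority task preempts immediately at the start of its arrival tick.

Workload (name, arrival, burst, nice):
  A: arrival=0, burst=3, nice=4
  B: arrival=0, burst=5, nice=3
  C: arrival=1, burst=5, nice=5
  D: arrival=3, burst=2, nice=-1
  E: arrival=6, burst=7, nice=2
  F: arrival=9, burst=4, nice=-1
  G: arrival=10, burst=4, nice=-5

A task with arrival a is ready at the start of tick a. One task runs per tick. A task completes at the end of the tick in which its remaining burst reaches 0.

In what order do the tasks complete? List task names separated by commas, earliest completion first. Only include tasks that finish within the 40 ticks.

t=0: ready={A,B} → run B
t=1: ready={A,B,C} → run B
t=2: ready={A,B,C} → run B
t=3: ready={A,B,C,D} → run D
t=4: ready={A,B,C,D} → run D
t=5: ready={A,B,C} → run B
t=6: ready={A,B,C,E} → run E
t=7: ready={A,B,C,E} → run E
t=8: ready={A,B,C,E} → run E
t=9: ready={A,B,C,E,F} → run F
t=10: ready={A,B,C,E,F,G} → run G
t=11: ready={A,B,C,E,F,G} → run G
t=12: ready={A,B,C,E,F,G} → run G
t=13: ready={A,B,C,E,F,G} → run G
t=14: ready={A,B,C,E,F} → run F
t=15: ready={A,B,C,E,F} → run F
t=16: ready={A,B,C,E,F} → run F
t=17: ready={A,B,C,E} → run E
t=18: ready={A,B,C,E} → run E
t=19: ready={A,B,C,E} → run E
t=20: ready={A,B,C,E} → run E
t=21: ready={A,B,C} → run B
t=22: ready={A,C} → run A
t=23: ready={A,C} → run A
t=24: ready={A,C} → run A
t=25: ready={C} → run C
t=26: ready={C} → run C
t=27: ready={C} → run C
t=28: ready={C} → run C
t=29: ready={C} → run C
t=30: (idle)
t=31: (idle)
t=32: (idle)
t=33: (idle)
t=34: (idle)
t=35: (idle)
t=36: (idle)
t=37: (idle)
t=38: (idle)
t=39: (idle)

completion order = D, G, F, E, B, A, C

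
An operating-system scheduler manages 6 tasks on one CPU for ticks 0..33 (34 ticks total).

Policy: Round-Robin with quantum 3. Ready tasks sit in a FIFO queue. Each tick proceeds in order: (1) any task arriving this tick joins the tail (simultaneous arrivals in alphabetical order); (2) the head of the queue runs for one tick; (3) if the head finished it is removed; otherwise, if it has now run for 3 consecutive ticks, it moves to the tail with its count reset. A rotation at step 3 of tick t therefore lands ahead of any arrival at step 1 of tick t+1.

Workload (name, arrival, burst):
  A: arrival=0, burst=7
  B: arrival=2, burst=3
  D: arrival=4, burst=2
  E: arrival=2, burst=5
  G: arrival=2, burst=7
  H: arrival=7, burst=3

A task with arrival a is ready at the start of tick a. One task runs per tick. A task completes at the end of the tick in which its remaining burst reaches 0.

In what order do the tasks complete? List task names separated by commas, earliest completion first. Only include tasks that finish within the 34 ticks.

completion order = B, D, H, E, A, G

t=0: queue=[A] q_used=0 → run A
t=1: queue=[A] q_used=1 → run A
t=2: queue=[A,B,E,G] q_used=2 → run A
t=3: queue=[B,E,G,A] q_used=0 → run B
t=4: queue=[B,E,G,A,D] q_used=1 → run B
t=5: queue=[B,E,G,A,D] q_used=2 → run B
t=6: queue=[E,G,A,D] q_used=0 → run E
t=7: queue=[E,G,A,D,H] q_used=1 → run E
t=8: queue=[E,G,A,D,H] q_used=2 → run E
t=9: queue=[G,A,D,H,E] q_used=0 → run G
t=10: queue=[G,A,D,H,E] q_used=1 → run G
t=11: queue=[G,A,D,H,E] q_used=2 → run G
t=12: queue=[A,D,H,E,G] q_used=0 → run A
t=13: queue=[A,D,H,E,G] q_used=1 → run A
t=14: queue=[A,D,H,E,G] q_used=2 → run A
t=15: queue=[D,H,E,G,A] q_used=0 → run D
t=16: queue=[D,H,E,G,A] q_used=1 → run D
t=17: queue=[H,E,G,A] q_used=0 → run H
t=18: queue=[H,E,G,A] q_used=1 → run H
t=19: queue=[H,E,G,A] q_used=2 → run H
t=20: queue=[E,G,A] q_used=0 → run E
t=21: queue=[E,G,A] q_used=1 → run E
t=22: queue=[G,A] q_used=0 → run G
t=23: queue=[G,A] q_used=1 → run G
t=24: queue=[G,A] q_used=2 → run G
t=25: queue=[A,G] q_used=0 → run A
t=26: queue=[G] q_used=0 → run G
t=27: (idle)
t=28: (idle)
t=29: (idle)
t=30: (idle)
t=31: (idle)
t=32: (idle)
t=33: (idle)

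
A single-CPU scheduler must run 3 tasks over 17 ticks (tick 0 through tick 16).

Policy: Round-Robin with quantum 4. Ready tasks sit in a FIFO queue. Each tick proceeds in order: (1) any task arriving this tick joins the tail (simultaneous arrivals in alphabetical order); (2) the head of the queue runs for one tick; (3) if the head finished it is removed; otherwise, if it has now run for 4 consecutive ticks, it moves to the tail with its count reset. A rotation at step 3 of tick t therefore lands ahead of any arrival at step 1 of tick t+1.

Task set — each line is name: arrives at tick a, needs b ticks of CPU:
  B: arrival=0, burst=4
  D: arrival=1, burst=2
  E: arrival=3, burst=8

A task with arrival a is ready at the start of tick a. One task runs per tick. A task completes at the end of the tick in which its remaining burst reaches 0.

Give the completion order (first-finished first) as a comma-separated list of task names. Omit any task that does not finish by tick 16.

completion order = B, D, E

t=0: queue=[B] q_used=0 → run B
t=1: queue=[B,D] q_used=1 → run B
t=2: queue=[B,D] q_used=2 → run B
t=3: queue=[B,D,E] q_used=3 → run B
t=4: queue=[D,E] q_used=0 → run D
t=5: queue=[D,E] q_used=1 → run D
t=6: queue=[E] q_used=0 → run E
t=7: queue=[E] q_used=1 → run E
t=8: queue=[E] q_used=2 → run E
t=9: queue=[E] q_used=3 → run E
t=10: queue=[E] q_used=0 → run E
t=11: queue=[E] q_used=1 → run E
t=12: queue=[E] q_used=2 → run E
t=13: queue=[E] q_used=3 → run E
t=14: (idle)
t=15: (idle)
t=16: (idle)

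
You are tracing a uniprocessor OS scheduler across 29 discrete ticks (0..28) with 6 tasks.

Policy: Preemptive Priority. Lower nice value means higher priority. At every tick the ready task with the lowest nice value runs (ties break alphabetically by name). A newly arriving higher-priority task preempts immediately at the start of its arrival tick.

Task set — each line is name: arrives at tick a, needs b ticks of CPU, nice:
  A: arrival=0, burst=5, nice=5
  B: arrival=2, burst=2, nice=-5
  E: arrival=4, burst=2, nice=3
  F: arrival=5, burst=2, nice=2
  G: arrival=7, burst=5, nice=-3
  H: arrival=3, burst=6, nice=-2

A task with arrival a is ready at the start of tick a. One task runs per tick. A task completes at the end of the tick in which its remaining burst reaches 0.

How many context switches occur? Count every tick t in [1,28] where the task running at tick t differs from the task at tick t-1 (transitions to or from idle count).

context switches = 8

t=0: ready={A} → run A
t=1: ready={A} → run A
t=2: ready={A,B} → run B
t=3: ready={A,B,H} → run B
t=4: ready={A,E,H} → run H
t=5: ready={A,E,F,H} → run H
t=6: ready={A,E,F,H} → run H
t=7: ready={A,E,F,G,H} → run G
t=8: ready={A,E,F,G,H} → run G
t=9: ready={A,E,F,G,H} → run G
t=10: ready={A,E,F,G,H} → run G
t=11: ready={A,E,F,G,H} → run G
t=12: ready={A,E,F,H} → run H
t=13: ready={A,E,F,H} → run H
t=14: ready={A,E,F,H} → run H
t=15: ready={A,E,F} → run F
t=16: ready={A,E,F} → run F
t=17: ready={A,E} → run E
t=18: ready={A,E} → run E
t=19: ready={A} → run A
t=20: ready={A} → run A
t=21: ready={A} → run A
t=22: (idle)
t=23: (idle)
t=24: (idle)
t=25: (idle)
t=26: (idle)
t=27: (idle)
t=28: (idle)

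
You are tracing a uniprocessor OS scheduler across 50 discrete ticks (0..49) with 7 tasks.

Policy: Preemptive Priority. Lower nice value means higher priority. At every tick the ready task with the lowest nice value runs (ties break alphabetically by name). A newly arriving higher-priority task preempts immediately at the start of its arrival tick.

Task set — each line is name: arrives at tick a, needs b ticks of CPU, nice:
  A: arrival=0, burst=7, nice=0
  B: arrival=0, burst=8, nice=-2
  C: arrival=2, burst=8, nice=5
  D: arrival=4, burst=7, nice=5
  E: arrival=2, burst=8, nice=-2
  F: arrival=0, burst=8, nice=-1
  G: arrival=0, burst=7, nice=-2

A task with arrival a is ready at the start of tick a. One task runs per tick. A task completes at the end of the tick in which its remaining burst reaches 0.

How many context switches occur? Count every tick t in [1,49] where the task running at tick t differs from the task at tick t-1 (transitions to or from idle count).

t=0: ready={A,B,F,G} → run B
t=1: ready={A,B,F,G} → run B
t=2: ready={A,B,C,E,F,G} → run B
t=3: ready={A,B,C,E,F,G} → run B
t=4: ready={A,B,C,D,E,F,G} → run B
t=5: ready={A,B,C,D,E,F,G} → run B
t=6: ready={A,B,C,D,E,F,G} → run B
t=7: ready={A,B,C,D,E,F,G} → run B
t=8: ready={A,C,D,E,F,G} → run E
t=9: ready={A,C,D,E,F,G} → run E
t=10: ready={A,C,D,E,F,G} → run E
t=11: ready={A,C,D,E,F,G} → run E
t=12: ready={A,C,D,E,F,G} → run E
t=13: ready={A,C,D,E,F,G} → run E
t=14: ready={A,C,D,E,F,G} → run E
t=15: ready={A,C,D,E,F,G} → run E
t=16: ready={A,C,D,F,G} → run G
t=17: ready={A,C,D,F,G} → run G
t=18: ready={A,C,D,F,G} → run G
t=19: ready={A,C,D,F,G} → run G
t=20: ready={A,C,D,F,G} → run G
t=21: ready={A,C,D,F,G} → run G
t=22: ready={A,C,D,F,G} → run G
t=23: ready={A,C,D,F} → run F
t=24: ready={A,C,D,F} → run F
t=25: ready={A,C,D,F} → run F
t=26: ready={A,C,D,F} → run F
t=27: ready={A,C,D,F} → run F
t=28: ready={A,C,D,F} → run F
t=29: ready={A,C,D,F} → run F
t=30: ready={A,C,D,F} → run F
t=31: ready={A,C,D} → run A
t=32: ready={A,C,D} → run A
t=33: ready={A,C,D} → run A
t=34: ready={A,C,D} → run A
t=35: ready={A,C,D} → run A
t=36: ready={A,C,D} → run A
t=37: ready={A,C,D} → run A
t=38: ready={C,D} → run C
t=39: ready={C,D} → run C
t=40: ready={C,D} → run C
t=41: ready={C,D} → run C
t=42: ready={C,D} → run C
t=43: ready={C,D} → run C
t=44: ready={C,D} → run C
t=45: ready={C,D} → run C
t=46: ready={D} → run D
t=47: ready={D} → run D
t=48: ready={D} → run D
t=49: ready={D} → run D

context switches = 6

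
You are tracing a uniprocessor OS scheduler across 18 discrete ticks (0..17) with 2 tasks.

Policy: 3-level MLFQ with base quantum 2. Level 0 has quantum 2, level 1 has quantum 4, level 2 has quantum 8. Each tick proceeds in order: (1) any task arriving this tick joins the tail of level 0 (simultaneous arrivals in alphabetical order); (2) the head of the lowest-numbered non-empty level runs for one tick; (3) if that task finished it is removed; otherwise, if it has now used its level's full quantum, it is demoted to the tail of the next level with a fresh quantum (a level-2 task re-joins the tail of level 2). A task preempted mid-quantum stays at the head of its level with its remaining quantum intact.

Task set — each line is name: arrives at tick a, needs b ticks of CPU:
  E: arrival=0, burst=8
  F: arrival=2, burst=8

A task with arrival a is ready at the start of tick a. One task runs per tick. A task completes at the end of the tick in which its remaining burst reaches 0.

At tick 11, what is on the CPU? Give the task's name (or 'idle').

t=0: L0/L1/L2 = E/-/- → run E
t=1: L0/L1/L2 = E/-/- → run E
t=2: L0/L1/L2 = F/E/- → run F
t=3: L0/L1/L2 = F/E/- → run F
t=4: L0/L1/L2 = -/EF/- → run E
t=5: L0/L1/L2 = -/EF/- → run E
t=6: L0/L1/L2 = -/EF/- → run E
t=7: L0/L1/L2 = -/EF/- → run E
t=8: L0/L1/L2 = -/F/E → run F
t=9: L0/L1/L2 = -/F/E → run F
t=10: L0/L1/L2 = -/F/E → run F
t=11: L0/L1/L2 = -/F/E → run F
t=12: L0/L1/L2 = -/-/EF → run E
t=13: L0/L1/L2 = -/-/EF → run E
t=14: L0/L1/L2 = -/-/F → run F
t=15: L0/L1/L2 = -/-/F → run F
t=16: (idle)
t=17: (idle)

running at tick 11 = F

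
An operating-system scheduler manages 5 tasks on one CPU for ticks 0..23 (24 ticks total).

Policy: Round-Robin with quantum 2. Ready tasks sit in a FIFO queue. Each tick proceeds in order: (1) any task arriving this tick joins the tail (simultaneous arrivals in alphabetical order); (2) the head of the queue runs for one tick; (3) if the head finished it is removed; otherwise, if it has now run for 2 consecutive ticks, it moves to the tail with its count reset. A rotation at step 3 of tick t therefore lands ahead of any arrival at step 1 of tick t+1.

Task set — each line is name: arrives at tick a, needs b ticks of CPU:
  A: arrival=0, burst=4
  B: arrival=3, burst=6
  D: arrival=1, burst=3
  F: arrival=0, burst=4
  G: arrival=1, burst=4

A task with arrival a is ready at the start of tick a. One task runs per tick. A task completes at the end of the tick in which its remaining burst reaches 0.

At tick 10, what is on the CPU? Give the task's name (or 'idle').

running at tick 10 = B

t=0: queue=[A,F] q_used=0 → run A
t=1: queue=[A,F,D,G] q_used=1 → run A
t=2: queue=[F,D,G,A] q_used=0 → run F
t=3: queue=[F,D,G,A,B] q_used=1 → run F
t=4: queue=[D,G,A,B,F] q_used=0 → run D
t=5: queue=[D,G,A,B,F] q_used=1 → run D
t=6: queue=[G,A,B,F,D] q_used=0 → run G
t=7: queue=[G,A,B,F,D] q_used=1 → run G
t=8: queue=[A,B,F,D,G] q_used=0 → run A
t=9: queue=[A,B,F,D,G] q_used=1 → run A
t=10: queue=[B,F,D,G] q_used=0 → run B
t=11: queue=[B,F,D,G] q_used=1 → run B
t=12: queue=[F,D,G,B] q_used=0 → run F
t=13: queue=[F,D,G,B] q_used=1 → run F
t=14: queue=[D,G,B] q_used=0 → run D
t=15: queue=[G,B] q_used=0 → run G
t=16: queue=[G,B] q_used=1 → run G
t=17: queue=[B] q_used=0 → run B
t=18: queue=[B] q_used=1 → run B
t=19: queue=[B] q_used=0 → run B
t=20: queue=[B] q_used=1 → run B
t=21: (idle)
t=22: (idle)
t=23: (idle)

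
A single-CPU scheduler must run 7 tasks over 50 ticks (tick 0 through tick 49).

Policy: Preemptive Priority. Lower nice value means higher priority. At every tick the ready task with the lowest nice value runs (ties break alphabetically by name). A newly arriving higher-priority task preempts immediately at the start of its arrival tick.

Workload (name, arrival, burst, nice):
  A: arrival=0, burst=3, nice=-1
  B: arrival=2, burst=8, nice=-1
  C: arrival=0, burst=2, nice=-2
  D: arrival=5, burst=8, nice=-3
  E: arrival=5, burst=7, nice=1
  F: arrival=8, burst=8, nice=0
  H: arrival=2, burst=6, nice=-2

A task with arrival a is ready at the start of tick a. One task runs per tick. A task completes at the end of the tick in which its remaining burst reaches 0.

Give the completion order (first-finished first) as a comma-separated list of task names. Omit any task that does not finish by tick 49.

t=0: ready={A,C} → run C
t=1: ready={A,C} → run C
t=2: ready={A,B,H} → run H
t=3: ready={A,B,H} → run H
t=4: ready={A,B,H} → run H
t=5: ready={A,B,D,E,H} → run D
t=6: ready={A,B,D,E,H} → run D
t=7: ready={A,B,D,E,H} → run D
t=8: ready={A,B,D,E,F,H} → run D
t=9: ready={A,B,D,E,F,H} → run D
t=10: ready={A,B,D,E,F,H} → run D
t=11: ready={A,B,D,E,F,H} → run D
t=12: ready={A,B,D,E,F,H} → run D
t=13: ready={A,B,E,F,H} → run H
t=14: ready={A,B,E,F,H} → run H
t=15: ready={A,B,E,F,H} → run H
t=16: ready={A,B,E,F} → run A
t=17: ready={A,B,E,F} → run A
t=18: ready={A,B,E,F} → run A
t=19: ready={B,E,F} → run B
t=20: ready={B,E,F} → run B
t=21: ready={B,E,F} → run B
t=22: ready={B,E,F} → run B
t=23: ready={B,E,F} → run B
t=24: ready={B,E,F} → run B
t=25: ready={B,E,F} → run B
t=26: ready={B,E,F} → run B
t=27: ready={E,F} → run F
t=28: ready={E,F} → run F
t=29: ready={E,F} → run F
t=30: ready={E,F} → run F
t=31: ready={E,F} → run F
t=32: ready={E,F} → run F
t=33: ready={E,F} → run F
t=34: ready={E,F} → run F
t=35: ready={E} → run E
t=36: ready={E} → run E
t=37: ready={E} → run E
t=38: ready={E} → run E
t=39: ready={E} → run E
t=40: ready={E} → run E
t=41: ready={E} → run E
t=42: (idle)
t=43: (idle)
t=44: (idle)
t=45: (idle)
t=46: (idle)
t=47: (idle)
t=48: (idle)
t=49: (idle)

completion order = C, D, H, A, B, F, E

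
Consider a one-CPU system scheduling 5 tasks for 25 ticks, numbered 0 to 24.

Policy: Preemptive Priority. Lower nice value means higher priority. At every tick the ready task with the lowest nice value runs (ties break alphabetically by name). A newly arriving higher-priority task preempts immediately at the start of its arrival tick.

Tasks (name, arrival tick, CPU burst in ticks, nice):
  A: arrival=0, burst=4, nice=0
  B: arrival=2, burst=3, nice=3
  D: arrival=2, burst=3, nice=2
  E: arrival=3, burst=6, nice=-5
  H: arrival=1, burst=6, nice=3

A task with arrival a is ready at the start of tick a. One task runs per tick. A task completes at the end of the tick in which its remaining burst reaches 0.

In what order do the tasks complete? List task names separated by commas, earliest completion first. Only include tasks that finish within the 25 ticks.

t=0: ready={A} → run A
t=1: ready={A,H} → run A
t=2: ready={A,B,D,H} → run A
t=3: ready={A,B,D,E,H} → run E
t=4: ready={A,B,D,E,H} → run E
t=5: ready={A,B,D,E,H} → run E
t=6: ready={A,B,D,E,H} → run E
t=7: ready={A,B,D,E,H} → run E
t=8: ready={A,B,D,E,H} → run E
t=9: ready={A,B,D,H} → run A
t=10: ready={B,D,H} → run D
t=11: ready={B,D,H} → run D
t=12: ready={B,D,H} → run D
t=13: ready={B,H} → run B
t=14: ready={B,H} → run B
t=15: ready={B,H} → run B
t=16: ready={H} → run H
t=17: ready={H} → run H
t=18: ready={H} → run H
t=19: ready={H} → run H
t=20: ready={H} → run H
t=21: ready={H} → run H
t=22: (idle)
t=23: (idle)
t=24: (idle)

completion order = E, A, D, B, H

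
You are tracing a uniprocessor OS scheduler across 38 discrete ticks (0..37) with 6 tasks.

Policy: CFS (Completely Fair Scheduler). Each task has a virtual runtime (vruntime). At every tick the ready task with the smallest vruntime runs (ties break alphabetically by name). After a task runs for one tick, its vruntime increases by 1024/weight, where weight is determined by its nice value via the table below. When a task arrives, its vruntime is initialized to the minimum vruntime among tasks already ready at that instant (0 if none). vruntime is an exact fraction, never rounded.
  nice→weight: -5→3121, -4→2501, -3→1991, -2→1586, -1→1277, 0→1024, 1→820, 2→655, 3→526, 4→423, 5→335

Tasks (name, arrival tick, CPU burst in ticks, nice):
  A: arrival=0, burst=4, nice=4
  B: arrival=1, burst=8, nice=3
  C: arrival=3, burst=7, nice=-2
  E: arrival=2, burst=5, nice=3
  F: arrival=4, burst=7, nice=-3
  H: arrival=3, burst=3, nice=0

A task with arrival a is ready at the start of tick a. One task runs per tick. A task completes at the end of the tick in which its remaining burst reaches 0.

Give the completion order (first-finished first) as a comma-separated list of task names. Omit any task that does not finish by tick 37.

t=0: vr[A=0] → run A
t=1: vr[A=1024/423 B=1024/423] → run A
t=2: vr[A=2048/423 B=1024/423 E=1024/423] → run B
t=3: vr[A=2048/423 B=485888/111249 C=1024/423 E=1024/423 H=1024/423] → run C
t=4: vr[A=2048/423 B=485888/111249 C=1028608/335439 E=1024/423 F=1024/423 H=1024/423] → run E
t=5: vr[A=2048/423 B=485888/111249 C=1028608/335439 E=485888/111249 F=1024/423 H=1024/423] → run F
t=6: vr[A=2048/423 B=485888/111249 C=1028608/335439 E=485888/111249 F=2471936/842193 H=1024/423] → run H
t=7: vr[A=2048/423 B=485888/111249 C=1028608/335439 E=485888/111249 F=2471936/842193 H=1447/423] → run F
t=8: vr[A=2048/423 B=485888/111249 C=1028608/335439 E=485888/111249 F=2905088/842193 H=1447/423] → run C
t=9: vr[A=2048/423 B=485888/111249 C=1245184/335439 E=485888/111249 F=2905088/842193 H=1447/423] → run H
t=10: vr[A=2048/423 B=485888/111249 C=1245184/335439 E=485888/111249 F=2905088/842193 H=1870/423] → run F
t=11: vr[A=2048/423 B=485888/111249 C=1245184/335439 E=485888/111249 F=3338240/842193 H=1870/423] → run C
t=12: vr[A=2048/423 B=485888/111249 C=1461760/335439 E=485888/111249 F=3338240/842193 H=1870/423] → run F
t=13: vr[A=2048/423 B=485888/111249 C=1461760/335439 E=485888/111249 F=3771392/842193 H=1870/423] → run C
t=14: vr[A=2048/423 B=485888/111249 C=1678336/335439 E=485888/111249 F=3771392/842193 H=1870/423] → run B
t=15: vr[A=2048/423 B=702464/111249 C=1678336/335439 E=485888/111249 F=3771392/842193 H=1870/423] → run E
t=16: vr[A=2048/423 B=702464/111249 C=1678336/335439 E=702464/111249 F=3771392/842193 H=1870/423] → run H
t=17: vr[A=2048/423 B=702464/111249 C=1678336/335439 E=702464/111249 F=3771392/842193] → run F
t=18: vr[A=2048/423 B=702464/111249 C=1678336/335439 E=702464/111249 F=4204544/842193] → run A
t=19: vr[A=1024/141 B=702464/111249 C=1678336/335439 E=702464/111249 F=4204544/842193] → run F
t=20: vr[A=1024/141 B=702464/111249 C=1678336/335439 E=702464/111249 F=4637696/842193] → run C
t=21: vr[A=1024/141 B=702464/111249 C=1894912/335439 E=702464/111249 F=4637696/842193] → run F
t=22: vr[A=1024/141 B=702464/111249 C=1894912/335439 E=702464/111249] → run C
t=23: vr[A=1024/141 B=702464/111249 C=2111488/335439 E=702464/111249] → run C
t=24: vr[A=1024/141 B=702464/111249 E=702464/111249] → run B
t=25: vr[A=1024/141 B=919040/111249 E=702464/111249] → run E
t=26: vr[A=1024/141 B=919040/111249 E=919040/111249] → run A
t=27: vr[B=919040/111249 E=919040/111249] → run B
t=28: vr[B=1135616/111249 E=919040/111249] → run E
t=29: vr[B=1135616/111249 E=1135616/111249] → run B
t=30: vr[B=1352192/111249 E=1135616/111249] → run E
t=31: vr[B=1352192/111249] → run B
t=32: vr[B=1568768/111249] → run B
t=33: vr[B=1785344/111249] → run B
t=34: (idle)
t=35: (idle)
t=36: (idle)
t=37: (idle)

completion order = H, F, C, A, E, B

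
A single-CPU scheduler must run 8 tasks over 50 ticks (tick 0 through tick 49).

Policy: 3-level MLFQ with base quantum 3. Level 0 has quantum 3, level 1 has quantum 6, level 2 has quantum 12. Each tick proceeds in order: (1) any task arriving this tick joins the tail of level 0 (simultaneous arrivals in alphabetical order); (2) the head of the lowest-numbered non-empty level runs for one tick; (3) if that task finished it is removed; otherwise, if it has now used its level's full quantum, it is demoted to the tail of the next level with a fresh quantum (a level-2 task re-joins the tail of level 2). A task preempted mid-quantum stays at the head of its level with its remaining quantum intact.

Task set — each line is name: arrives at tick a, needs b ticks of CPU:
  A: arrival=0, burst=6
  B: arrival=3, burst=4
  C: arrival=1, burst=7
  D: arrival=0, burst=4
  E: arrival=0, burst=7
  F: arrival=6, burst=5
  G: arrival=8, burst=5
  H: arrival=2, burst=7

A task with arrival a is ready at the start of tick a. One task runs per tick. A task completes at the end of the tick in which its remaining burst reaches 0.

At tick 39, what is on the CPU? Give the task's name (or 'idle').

t=0: L0/L1/L2 = ADE/-/- → run A
t=1: L0/L1/L2 = ADEC/-/- → run A
t=2: L0/L1/L2 = ADECH/-/- → run A
t=3: L0/L1/L2 = DECHB/A/- → run D
t=4: L0/L1/L2 = DECHB/A/- → run D
t=5: L0/L1/L2 = DECHB/A/- → run D
t=6: L0/L1/L2 = ECHBF/AD/- → run E
t=7: L0/L1/L2 = ECHBF/AD/- → run E
t=8: L0/L1/L2 = ECHBFG/AD/- → run E
t=9: L0/L1/L2 = CHBFG/ADE/- → run C
t=10: L0/L1/L2 = CHBFG/ADE/- → run C
t=11: L0/L1/L2 = CHBFG/ADE/- → run C
t=12: L0/L1/L2 = HBFG/ADEC/- → run H
t=13: L0/L1/L2 = HBFG/ADEC/- → run H
t=14: L0/L1/L2 = HBFG/ADEC/- → run H
t=15: L0/L1/L2 = BFG/ADECH/- → run B
t=16: L0/L1/L2 = BFG/ADECH/- → run B
t=17: L0/L1/L2 = BFG/ADECH/- → run B
t=18: L0/L1/L2 = FG/ADECHB/- → run F
t=19: L0/L1/L2 = FG/ADECHB/- → run F
t=20: L0/L1/L2 = FG/ADECHB/- → run F
t=21: L0/L1/L2 = G/ADECHBF/- → run G
t=22: L0/L1/L2 = G/ADECHBF/- → run G
t=23: L0/L1/L2 = G/ADECHBF/- → run G
t=24: L0/L1/L2 = -/ADECHBFG/- → run A
t=25: L0/L1/L2 = -/ADECHBFG/- → run A
t=26: L0/L1/L2 = -/ADECHBFG/- → run A
t=27: L0/L1/L2 = -/DECHBFG/- → run D
t=28: L0/L1/L2 = -/ECHBFG/- → run E
t=29: L0/L1/L2 = -/ECHBFG/- → run E
t=30: L0/L1/L2 = -/ECHBFG/- → run E
t=31: L0/L1/L2 = -/ECHBFG/- → run E
t=32: L0/L1/L2 = -/CHBFG/- → run C
t=33: L0/L1/L2 = -/CHBFG/- → run C
t=34: L0/L1/L2 = -/CHBFG/- → run C
t=35: L0/L1/L2 = -/CHBFG/- → run C
t=36: L0/L1/L2 = -/HBFG/- → run H
t=37: L0/L1/L2 = -/HBFG/- → run H
t=38: L0/L1/L2 = -/HBFG/- → run H
t=39: L0/L1/L2 = -/HBFG/- → run H
t=40: L0/L1/L2 = -/BFG/- → run B
t=41: L0/L1/L2 = -/FG/- → run F
t=42: L0/L1/L2 = -/FG/- → run F
t=43: L0/L1/L2 = -/G/- → run G
t=44: L0/L1/L2 = -/G/- → run G
t=45: (idle)
t=46: (idle)
t=47: (idle)
t=48: (idle)
t=49: (idle)

running at tick 39 = H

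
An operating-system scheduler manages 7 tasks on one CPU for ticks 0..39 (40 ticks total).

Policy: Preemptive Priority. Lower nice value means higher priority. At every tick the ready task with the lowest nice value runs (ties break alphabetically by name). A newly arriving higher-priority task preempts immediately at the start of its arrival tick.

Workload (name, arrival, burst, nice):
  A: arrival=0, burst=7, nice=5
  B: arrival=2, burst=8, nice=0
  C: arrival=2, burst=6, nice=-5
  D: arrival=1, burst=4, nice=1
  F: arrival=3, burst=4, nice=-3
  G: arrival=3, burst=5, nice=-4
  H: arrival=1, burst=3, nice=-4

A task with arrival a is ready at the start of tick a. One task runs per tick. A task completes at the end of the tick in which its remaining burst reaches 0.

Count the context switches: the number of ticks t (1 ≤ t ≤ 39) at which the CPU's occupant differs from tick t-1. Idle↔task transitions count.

context switches = 9

t=0: ready={A} → run A
t=1: ready={A,D,H} → run H
t=2: ready={A,B,C,D,H} → run C
t=3: ready={A,B,C,D,F,G,H} → run C
t=4: ready={A,B,C,D,F,G,H} → run C
t=5: ready={A,B,C,D,F,G,H} → run C
t=6: ready={A,B,C,D,F,G,H} → run C
t=7: ready={A,B,C,D,F,G,H} → run C
t=8: ready={A,B,D,F,G,H} → run G
t=9: ready={A,B,D,F,G,H} → run G
t=10: ready={A,B,D,F,G,H} → run G
t=11: ready={A,B,D,F,G,H} → run G
t=12: ready={A,B,D,F,G,H} → run G
t=13: ready={A,B,D,F,H} → run H
t=14: ready={A,B,D,F,H} → run H
t=15: ready={A,B,D,F} → run F
t=16: ready={A,B,D,F} → run F
t=17: ready={A,B,D,F} → run F
t=18: ready={A,B,D,F} → run F
t=19: ready={A,B,D} → run B
t=20: ready={A,B,D} → run B
t=21: ready={A,B,D} → run B
t=22: ready={A,B,D} → run B
t=23: ready={A,B,D} → run B
t=24: ready={A,B,D} → run B
t=25: ready={A,B,D} → run B
t=26: ready={A,B,D} → run B
t=27: ready={A,D} → run D
t=28: ready={A,D} → run D
t=29: ready={A,D} → run D
t=30: ready={A,D} → run D
t=31: ready={A} → run A
t=32: ready={A} → run A
t=33: ready={A} → run A
t=34: ready={A} → run A
t=35: ready={A} → run A
t=36: ready={A} → run A
t=37: (idle)
t=38: (idle)
t=39: (idle)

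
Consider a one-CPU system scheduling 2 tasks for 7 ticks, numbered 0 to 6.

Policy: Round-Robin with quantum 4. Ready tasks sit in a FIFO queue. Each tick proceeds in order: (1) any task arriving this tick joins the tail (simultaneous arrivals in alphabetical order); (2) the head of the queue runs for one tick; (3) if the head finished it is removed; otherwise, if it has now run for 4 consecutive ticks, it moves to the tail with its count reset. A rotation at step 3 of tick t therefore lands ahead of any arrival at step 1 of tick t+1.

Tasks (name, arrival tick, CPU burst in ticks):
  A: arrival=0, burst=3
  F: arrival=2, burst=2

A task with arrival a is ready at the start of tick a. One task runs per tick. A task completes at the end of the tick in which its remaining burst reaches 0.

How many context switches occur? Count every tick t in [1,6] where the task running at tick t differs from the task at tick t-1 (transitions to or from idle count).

context switches = 2

t=0: queue=[A] q_used=0 → run A
t=1: queue=[A] q_used=1 → run A
t=2: queue=[A,F] q_used=2 → run A
t=3: queue=[F] q_used=0 → run F
t=4: queue=[F] q_used=1 → run F
t=5: (idle)
t=6: (idle)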